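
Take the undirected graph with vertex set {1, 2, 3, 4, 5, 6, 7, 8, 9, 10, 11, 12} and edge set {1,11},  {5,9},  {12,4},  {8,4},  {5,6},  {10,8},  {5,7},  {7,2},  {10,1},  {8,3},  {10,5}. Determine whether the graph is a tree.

The graph has 12 vertices and 11 edges.
It is connected with exactly 11 edges, hence acyclic — it is a tree.

Yes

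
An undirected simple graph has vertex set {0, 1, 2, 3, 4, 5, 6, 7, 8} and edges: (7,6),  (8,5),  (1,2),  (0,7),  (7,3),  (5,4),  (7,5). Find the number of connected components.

2

Component: {1, 2}
Component: {0, 3, 4, 5, 6, 7, 8}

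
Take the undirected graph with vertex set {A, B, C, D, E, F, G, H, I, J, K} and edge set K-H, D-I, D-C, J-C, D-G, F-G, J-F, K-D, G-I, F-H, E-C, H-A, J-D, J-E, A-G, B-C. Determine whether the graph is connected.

Starting from A and exploring outward reaches every vertex (A, G, H, F, I, D, K, J, C, E, B); the graph is connected.

Yes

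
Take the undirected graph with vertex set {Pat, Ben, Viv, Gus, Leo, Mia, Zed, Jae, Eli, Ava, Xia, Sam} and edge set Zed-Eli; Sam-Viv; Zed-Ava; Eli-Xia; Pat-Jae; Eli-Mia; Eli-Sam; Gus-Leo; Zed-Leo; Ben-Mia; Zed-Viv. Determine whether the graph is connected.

Component: {Pat, Jae}
Component: {Ben, Viv, Gus, Leo, Mia, Zed, Eli, Ava, Xia, Sam}
There are 2 separate components, so the graph is not connected.

No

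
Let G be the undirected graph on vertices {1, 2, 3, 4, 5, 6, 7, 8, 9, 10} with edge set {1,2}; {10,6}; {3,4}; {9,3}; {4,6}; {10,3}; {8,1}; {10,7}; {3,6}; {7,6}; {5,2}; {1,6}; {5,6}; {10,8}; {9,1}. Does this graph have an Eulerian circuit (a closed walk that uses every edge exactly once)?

Yes

Degrees: 1:4, 2:2, 3:4, 4:2, 5:2, 6:6, 7:2, 8:2, 9:2, 10:4
Every vertex has even degree and the edges form a single connected piece, so an Eulerian circuit exists.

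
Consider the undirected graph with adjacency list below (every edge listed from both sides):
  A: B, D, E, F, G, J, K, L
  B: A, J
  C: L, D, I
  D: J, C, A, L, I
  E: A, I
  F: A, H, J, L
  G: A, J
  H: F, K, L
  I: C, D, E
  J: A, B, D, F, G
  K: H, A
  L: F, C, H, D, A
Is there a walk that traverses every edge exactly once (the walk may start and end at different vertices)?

No

Degrees: A:8, B:2, C:3, D:5, E:2, F:4, G:2, H:3, I:3, J:5, K:2, L:5
Odd-degree vertices: C, D, H, I, J, L (6 total).
An Eulerian trail requires 0 or 2 odd-degree vertices; here there are 6.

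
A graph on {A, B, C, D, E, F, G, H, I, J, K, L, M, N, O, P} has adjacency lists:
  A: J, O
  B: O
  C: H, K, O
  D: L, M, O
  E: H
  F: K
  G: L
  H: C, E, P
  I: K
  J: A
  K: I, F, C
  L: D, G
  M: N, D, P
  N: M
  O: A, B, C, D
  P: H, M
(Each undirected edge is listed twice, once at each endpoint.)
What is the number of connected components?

1

Component: {A, B, C, D, E, F, G, H, I, J, K, L, M, N, O, P}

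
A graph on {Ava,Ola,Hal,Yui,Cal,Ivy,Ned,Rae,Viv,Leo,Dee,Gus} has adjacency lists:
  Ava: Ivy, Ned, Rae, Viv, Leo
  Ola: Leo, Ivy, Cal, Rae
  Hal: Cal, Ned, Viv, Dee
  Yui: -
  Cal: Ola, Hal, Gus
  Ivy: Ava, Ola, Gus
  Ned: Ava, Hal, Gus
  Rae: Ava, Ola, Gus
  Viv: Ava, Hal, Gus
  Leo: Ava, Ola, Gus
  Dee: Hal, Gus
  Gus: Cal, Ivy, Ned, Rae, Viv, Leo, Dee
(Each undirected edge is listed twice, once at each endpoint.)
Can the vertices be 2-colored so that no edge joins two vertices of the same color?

Color {Yui, Cal, Ivy, Ned, Rae, Viv, Leo, Dee} black and {Ava, Ola, Hal, Gus} white. No edge joins two same-colored vertices, so the graph is bipartite.

Yes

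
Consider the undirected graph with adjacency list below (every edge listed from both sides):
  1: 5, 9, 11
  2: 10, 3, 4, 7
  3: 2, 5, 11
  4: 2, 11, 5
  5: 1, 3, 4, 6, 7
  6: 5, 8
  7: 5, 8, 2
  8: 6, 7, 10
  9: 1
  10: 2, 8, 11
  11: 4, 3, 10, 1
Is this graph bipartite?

Yes

A valid 2-coloring puts {2, 5, 8, 9, 11} on one side and {1, 3, 4, 6, 7, 10} on the other; every edge crosses between the two sides.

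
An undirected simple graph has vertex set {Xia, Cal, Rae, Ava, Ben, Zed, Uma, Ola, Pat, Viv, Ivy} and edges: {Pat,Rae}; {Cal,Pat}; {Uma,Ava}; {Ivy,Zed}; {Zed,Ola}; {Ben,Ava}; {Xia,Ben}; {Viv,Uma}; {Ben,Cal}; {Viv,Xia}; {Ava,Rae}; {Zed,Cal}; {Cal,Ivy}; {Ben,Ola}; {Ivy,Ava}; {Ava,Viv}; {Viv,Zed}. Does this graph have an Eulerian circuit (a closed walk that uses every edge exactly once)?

Degrees: Xia:2, Cal:4, Rae:2, Ava:5, Ben:4, Zed:4, Uma:2, Ola:2, Pat:2, Viv:4, Ivy:3
Ava, Ivy have odd degree; an Eulerian circuit needs every degree to be even, so none exists.

No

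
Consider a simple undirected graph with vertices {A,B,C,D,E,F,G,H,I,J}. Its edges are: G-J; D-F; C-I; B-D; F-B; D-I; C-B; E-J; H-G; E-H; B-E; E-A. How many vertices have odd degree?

2

Degrees: A:1, B:4, C:2, D:3, E:4, F:2, G:2, H:2, I:2, J:2
Odd-degree vertices: A, D.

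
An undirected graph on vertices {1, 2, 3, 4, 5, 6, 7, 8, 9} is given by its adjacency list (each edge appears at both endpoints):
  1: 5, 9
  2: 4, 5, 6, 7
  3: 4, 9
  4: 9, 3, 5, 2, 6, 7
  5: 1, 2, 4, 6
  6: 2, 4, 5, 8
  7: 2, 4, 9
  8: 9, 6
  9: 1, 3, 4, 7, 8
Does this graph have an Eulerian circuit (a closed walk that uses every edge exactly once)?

Degrees: 1:2, 2:4, 3:2, 4:6, 5:4, 6:4, 7:3, 8:2, 9:5
7, 9 have odd degree; an Eulerian circuit needs every degree to be even, so none exists.

No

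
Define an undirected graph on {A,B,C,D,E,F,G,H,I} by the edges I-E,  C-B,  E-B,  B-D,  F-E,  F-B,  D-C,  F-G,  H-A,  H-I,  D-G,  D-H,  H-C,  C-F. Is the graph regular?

No

Degrees: A:1, B:4, C:4, D:4, E:3, F:4, G:2, H:4, I:2
Vertex A has degree 1 while B has degree 4, so the graph is not regular.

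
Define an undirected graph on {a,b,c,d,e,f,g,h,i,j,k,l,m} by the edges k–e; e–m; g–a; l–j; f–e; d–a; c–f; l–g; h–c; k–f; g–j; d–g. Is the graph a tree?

No

|V| = 13, |E| = 12.
It is not connected, so it is not a tree.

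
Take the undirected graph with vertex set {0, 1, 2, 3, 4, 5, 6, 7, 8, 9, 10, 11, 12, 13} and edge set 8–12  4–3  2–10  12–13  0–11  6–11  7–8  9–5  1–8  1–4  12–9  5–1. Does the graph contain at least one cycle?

|V| = 14, |E| = 12, number of components = 3.
One cycle is 1-8-12-9-5-1.

Yes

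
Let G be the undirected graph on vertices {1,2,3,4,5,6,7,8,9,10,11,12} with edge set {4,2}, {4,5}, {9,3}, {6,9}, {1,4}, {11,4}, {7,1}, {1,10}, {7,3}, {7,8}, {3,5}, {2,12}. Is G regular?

No

Degrees: 1:3, 2:2, 3:3, 4:4, 5:2, 6:1, 7:3, 8:1, 9:2, 10:1, 11:1, 12:1
Vertex 6 has degree 1 while 4 has degree 4, so the graph is not regular.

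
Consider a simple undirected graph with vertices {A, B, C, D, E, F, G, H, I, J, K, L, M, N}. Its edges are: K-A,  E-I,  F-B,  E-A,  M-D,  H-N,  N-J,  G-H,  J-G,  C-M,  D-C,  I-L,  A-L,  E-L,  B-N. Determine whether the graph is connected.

No

Component: {C, D, M}
Component: {A, E, I, K, L}
Component: {B, F, G, H, J, N}
No edge joins these 3 groups, so the graph is disconnected.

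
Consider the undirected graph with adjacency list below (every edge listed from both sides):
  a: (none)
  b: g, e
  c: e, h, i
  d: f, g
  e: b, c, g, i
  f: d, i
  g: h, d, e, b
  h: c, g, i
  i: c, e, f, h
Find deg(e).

Neighbors of e: b, c, g, i.

4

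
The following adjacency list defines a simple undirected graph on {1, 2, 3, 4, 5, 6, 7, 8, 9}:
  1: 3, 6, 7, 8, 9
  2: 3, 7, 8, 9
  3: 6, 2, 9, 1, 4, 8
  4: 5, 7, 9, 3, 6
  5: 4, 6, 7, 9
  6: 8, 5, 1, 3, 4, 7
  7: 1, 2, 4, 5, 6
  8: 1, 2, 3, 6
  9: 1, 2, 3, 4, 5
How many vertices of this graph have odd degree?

4

Degrees: 1:5, 2:4, 3:6, 4:5, 5:4, 6:6, 7:5, 8:4, 9:5
Odd-degree vertices: 1, 4, 7, 9.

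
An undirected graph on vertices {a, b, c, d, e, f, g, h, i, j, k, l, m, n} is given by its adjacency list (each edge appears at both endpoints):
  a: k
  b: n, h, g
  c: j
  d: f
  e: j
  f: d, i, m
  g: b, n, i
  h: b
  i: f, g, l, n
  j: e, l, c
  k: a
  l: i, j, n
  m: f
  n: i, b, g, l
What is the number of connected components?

2

Component: {a, k}
Component: {b, c, d, e, f, g, h, i, j, l, m, n}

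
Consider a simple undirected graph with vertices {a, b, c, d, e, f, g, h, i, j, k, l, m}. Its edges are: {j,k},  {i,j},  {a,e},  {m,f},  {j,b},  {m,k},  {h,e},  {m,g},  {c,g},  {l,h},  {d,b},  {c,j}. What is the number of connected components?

Component: {a, e, h, l}
Component: {b, c, d, f, g, i, j, k, m}

2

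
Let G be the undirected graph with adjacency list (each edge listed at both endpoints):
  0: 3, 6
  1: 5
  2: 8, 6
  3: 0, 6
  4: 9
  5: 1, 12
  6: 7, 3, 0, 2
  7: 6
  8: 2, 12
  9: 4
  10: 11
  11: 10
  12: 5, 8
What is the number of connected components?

Component: {4, 9}
Component: {10, 11}
Component: {0, 1, 2, 3, 5, 6, 7, 8, 12}

3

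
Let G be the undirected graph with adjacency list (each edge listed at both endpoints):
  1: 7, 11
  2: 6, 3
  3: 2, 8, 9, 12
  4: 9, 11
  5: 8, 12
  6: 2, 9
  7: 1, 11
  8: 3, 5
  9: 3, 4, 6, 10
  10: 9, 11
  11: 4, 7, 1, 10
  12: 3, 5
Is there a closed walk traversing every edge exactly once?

Yes

Degrees: 1:2, 2:2, 3:4, 4:2, 5:2, 6:2, 7:2, 8:2, 9:4, 10:2, 11:4, 12:2
All degrees are even and the non-isolated vertices are connected — an Eulerian circuit exists.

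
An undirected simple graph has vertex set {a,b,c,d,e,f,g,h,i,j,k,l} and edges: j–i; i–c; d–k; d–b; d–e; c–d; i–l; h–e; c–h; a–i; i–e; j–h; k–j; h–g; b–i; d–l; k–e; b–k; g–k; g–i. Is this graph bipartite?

The cycle e-k-d-e has length 3, which is odd, so the graph is not bipartite.

No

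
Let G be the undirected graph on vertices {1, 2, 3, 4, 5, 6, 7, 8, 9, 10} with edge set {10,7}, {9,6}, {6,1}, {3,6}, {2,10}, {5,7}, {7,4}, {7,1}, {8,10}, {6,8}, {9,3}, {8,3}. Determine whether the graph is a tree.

No

|V| = 10, |E| = 12.
A tree on 10 vertices has exactly 9 edges; this graph has 12, so it contains a cycle and is not a tree.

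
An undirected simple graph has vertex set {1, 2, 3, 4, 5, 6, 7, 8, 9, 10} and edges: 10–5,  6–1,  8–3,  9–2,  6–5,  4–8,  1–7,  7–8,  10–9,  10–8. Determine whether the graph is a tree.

The graph has 10 vertices and 10 edges.
Connected but with 10 > 9 edges, so it has a cycle and is not a tree.

No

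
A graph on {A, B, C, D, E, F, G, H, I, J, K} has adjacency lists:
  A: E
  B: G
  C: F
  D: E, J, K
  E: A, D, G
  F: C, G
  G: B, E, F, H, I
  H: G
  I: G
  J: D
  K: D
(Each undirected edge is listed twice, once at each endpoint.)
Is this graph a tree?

Yes

|V| = 11, |E| = 10.
Connected and |E| = |V| - 1, which characterizes a tree.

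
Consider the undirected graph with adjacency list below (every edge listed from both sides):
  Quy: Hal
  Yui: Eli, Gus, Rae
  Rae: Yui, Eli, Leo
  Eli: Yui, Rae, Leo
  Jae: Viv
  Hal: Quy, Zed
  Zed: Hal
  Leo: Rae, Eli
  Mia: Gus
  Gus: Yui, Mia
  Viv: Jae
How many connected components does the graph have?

Component: {Jae, Viv}
Component: {Quy, Hal, Zed}
Component: {Yui, Rae, Eli, Leo, Mia, Gus}

3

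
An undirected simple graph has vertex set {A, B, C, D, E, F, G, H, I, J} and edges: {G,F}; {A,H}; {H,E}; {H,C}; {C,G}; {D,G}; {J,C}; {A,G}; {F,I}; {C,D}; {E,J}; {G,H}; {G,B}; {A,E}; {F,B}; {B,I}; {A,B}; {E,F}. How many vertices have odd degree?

0

Degrees: A:4, B:4, C:4, D:2, E:4, F:4, G:6, H:4, I:2, J:2
Odd-degree vertices: none.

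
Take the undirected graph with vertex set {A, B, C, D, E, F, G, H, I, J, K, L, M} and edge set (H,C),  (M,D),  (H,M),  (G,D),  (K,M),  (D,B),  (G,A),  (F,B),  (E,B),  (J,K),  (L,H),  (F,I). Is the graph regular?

No

Degrees: A:1, B:3, C:1, D:3, E:1, F:2, G:2, H:3, I:1, J:1, K:2, L:1, M:3
Degrees are not all equal (e.g. deg(A)=1 but deg(B)=3); not regular.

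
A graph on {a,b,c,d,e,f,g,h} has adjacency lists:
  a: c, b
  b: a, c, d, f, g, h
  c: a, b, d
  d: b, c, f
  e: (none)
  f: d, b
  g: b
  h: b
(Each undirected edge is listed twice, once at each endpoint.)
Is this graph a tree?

The graph has 8 vertices and 9 edges.
It splits into 2 components, so it cannot be a tree.

No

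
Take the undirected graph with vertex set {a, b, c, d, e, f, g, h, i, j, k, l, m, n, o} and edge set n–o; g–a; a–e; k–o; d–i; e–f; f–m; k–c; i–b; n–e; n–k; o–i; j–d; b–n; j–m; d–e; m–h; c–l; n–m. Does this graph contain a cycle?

|V| = 15, |E| = 19, number of components = 1.
One cycle is e-n-m-f-e.

Yes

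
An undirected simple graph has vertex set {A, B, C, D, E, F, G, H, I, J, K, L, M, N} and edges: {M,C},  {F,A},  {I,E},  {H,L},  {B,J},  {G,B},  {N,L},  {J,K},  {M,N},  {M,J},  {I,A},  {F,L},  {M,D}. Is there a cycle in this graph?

The graph has 14 vertices, 13 edges, and 1 connected component.
A forest on 14 vertices with 1 component has exactly 13 edges, which matches — so no cycle.

No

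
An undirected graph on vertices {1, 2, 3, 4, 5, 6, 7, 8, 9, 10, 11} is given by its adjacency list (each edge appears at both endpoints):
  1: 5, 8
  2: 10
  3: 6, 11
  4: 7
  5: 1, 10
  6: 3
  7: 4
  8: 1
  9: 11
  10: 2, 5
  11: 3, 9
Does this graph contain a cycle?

|V| = 11, |E| = 8, number of components = 3.
A forest on 11 vertices with 3 components has exactly 8 edges, which matches — so no cycle.

No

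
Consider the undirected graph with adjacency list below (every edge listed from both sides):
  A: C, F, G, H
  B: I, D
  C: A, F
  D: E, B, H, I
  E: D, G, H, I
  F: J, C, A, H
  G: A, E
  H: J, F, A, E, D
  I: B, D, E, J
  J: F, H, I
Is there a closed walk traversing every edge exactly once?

Degrees: A:4, B:2, C:2, D:4, E:4, F:4, G:2, H:5, I:4, J:3
Vertices with odd degree: H, J. An Eulerian circuit requires all degrees even.

No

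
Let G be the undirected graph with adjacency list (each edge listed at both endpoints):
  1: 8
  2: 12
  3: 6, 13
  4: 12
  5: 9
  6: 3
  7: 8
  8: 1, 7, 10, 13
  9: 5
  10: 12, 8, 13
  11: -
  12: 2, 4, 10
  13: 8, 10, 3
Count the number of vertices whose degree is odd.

10

Degrees: 1:1, 2:1, 3:2, 4:1, 5:1, 6:1, 7:1, 8:4, 9:1, 10:3, 11:0, 12:3, 13:3
Odd-degree vertices: 1, 2, 4, 5, 6, 7, 9, 10, 12, 13.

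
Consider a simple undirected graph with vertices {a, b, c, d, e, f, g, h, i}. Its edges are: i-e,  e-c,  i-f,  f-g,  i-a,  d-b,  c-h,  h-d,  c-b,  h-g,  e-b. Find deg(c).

3

Neighbors of c: b, e, h.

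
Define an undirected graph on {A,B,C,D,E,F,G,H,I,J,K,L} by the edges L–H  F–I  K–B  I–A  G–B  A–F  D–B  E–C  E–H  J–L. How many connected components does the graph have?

3

Component: {A, F, I}
Component: {B, D, G, K}
Component: {C, E, H, J, L}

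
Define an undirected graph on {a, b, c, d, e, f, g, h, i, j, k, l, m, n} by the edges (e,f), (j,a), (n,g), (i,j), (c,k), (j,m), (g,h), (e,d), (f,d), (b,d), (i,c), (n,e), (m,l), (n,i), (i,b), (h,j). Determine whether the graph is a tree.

|V| = 14, |E| = 16.
A tree on 14 vertices has exactly 13 edges; this graph has 16, so it contains a cycle and is not a tree.

No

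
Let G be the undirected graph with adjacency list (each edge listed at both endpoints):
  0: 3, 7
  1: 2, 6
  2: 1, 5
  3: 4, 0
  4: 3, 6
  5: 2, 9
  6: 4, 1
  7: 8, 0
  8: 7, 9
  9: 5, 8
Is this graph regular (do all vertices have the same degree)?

Degrees: 0:2, 1:2, 2:2, 3:2, 4:2, 5:2, 6:2, 7:2, 8:2, 9:2
All degrees equal 2; the graph is regular.

Yes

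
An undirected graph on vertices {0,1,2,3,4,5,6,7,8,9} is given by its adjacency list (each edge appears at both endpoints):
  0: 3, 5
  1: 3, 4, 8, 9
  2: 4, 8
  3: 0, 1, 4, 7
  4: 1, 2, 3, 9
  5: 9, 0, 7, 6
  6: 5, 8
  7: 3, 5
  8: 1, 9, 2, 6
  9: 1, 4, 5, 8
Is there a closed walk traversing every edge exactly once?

Degrees: 0:2, 1:4, 2:2, 3:4, 4:4, 5:4, 6:2, 7:2, 8:4, 9:4
Every vertex has even degree and the edges form a single connected piece, so an Eulerian circuit exists.

Yes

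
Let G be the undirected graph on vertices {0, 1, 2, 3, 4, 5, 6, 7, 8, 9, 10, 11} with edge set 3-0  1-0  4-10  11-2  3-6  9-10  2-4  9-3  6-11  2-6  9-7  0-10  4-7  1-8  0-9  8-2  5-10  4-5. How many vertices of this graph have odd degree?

Degrees: 0:4, 1:2, 2:4, 3:3, 4:4, 5:2, 6:3, 7:2, 8:2, 9:4, 10:4, 11:2
Odd-degree vertices: 3, 6.

2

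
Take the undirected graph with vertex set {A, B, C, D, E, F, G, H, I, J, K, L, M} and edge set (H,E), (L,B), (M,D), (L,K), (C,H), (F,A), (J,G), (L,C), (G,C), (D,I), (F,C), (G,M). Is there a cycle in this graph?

The graph has 13 vertices, 12 edges, and 1 connected component.
A forest on 13 vertices with 1 component has exactly 12 edges, which matches — so no cycle.

No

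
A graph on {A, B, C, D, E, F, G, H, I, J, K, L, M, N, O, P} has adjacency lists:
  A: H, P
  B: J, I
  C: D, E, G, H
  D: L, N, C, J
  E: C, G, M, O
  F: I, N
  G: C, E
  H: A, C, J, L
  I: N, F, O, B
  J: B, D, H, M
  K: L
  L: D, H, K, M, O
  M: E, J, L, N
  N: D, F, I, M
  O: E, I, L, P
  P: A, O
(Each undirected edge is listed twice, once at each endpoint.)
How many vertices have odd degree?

Degrees: A:2, B:2, C:4, D:4, E:4, F:2, G:2, H:4, I:4, J:4, K:1, L:5, M:4, N:4, O:4, P:2
Odd-degree vertices: K, L.

2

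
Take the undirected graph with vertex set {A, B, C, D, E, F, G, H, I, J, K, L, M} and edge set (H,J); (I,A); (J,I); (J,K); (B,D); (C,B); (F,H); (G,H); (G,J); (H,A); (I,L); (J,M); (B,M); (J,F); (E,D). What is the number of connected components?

Component: {A, B, C, D, E, F, G, H, I, J, K, L, M}

1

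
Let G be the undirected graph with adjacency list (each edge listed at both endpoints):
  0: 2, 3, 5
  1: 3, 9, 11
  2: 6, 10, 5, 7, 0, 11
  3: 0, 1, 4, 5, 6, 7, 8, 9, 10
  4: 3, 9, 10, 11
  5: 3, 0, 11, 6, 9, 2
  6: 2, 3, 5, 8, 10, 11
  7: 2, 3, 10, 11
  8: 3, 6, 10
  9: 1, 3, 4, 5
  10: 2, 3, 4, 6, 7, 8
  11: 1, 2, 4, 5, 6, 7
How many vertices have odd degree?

Degrees: 0:3, 1:3, 2:6, 3:9, 4:4, 5:6, 6:6, 7:4, 8:3, 9:4, 10:6, 11:6
Odd-degree vertices: 0, 1, 3, 8.

4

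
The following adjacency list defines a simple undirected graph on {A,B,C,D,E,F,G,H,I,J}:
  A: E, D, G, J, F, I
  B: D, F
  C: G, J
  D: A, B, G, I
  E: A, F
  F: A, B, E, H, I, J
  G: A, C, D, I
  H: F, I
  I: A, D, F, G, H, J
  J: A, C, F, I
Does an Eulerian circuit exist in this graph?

Degrees: A:6, B:2, C:2, D:4, E:2, F:6, G:4, H:2, I:6, J:4
Every vertex has even degree and the edges form a single connected piece, so an Eulerian circuit exists.

Yes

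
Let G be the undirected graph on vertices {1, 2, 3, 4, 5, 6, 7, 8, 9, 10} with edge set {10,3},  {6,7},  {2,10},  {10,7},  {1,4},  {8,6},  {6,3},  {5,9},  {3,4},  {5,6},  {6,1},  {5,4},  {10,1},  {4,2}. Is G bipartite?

Partition the vertices as {4, 6, 9, 10} vs {1, 2, 3, 5, 7, 8}. Each listed edge has one endpoint in each part, so the graph is bipartite.

Yes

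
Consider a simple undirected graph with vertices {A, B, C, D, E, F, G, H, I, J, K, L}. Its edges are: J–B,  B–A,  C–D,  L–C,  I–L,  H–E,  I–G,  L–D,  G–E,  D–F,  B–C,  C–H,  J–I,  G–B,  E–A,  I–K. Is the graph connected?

Yes

A breadth-first search from A visits A, E, B, G, H, C, J, I, D, L, K, F — all 12 vertices — so the graph is connected.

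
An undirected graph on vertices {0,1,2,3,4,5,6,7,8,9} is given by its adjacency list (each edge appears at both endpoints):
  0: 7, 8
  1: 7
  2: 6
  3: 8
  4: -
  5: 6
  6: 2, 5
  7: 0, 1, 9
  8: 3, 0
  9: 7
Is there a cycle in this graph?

The graph has 10 vertices, 7 edges, and 3 connected components.
A forest on 10 vertices with 3 components has exactly 7 edges, which matches — so no cycle.

No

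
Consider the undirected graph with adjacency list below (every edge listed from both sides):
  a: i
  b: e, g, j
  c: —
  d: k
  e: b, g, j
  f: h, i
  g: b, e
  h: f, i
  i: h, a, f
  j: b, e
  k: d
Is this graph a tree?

|V| = 11, |E| = 10.
It is not connected, so it is not a tree.

No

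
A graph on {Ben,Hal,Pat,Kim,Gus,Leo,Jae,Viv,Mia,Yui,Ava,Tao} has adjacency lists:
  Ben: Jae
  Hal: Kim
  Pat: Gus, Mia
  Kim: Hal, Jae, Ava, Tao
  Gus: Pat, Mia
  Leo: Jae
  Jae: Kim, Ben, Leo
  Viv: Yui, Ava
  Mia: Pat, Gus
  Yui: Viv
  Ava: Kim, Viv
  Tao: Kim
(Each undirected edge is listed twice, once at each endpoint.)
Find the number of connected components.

Component: {Pat, Gus, Mia}
Component: {Ben, Hal, Kim, Leo, Jae, Viv, Yui, Ava, Tao}

2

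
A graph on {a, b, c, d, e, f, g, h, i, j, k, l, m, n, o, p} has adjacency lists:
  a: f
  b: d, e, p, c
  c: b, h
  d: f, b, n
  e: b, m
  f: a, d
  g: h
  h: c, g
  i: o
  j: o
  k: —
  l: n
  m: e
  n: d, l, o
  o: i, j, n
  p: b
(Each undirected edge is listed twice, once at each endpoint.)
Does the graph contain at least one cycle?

The graph has 16 vertices, 14 edges, and 2 connected components.
A forest on 16 vertices with 2 components has exactly 14 edges, which matches — so no cycle.

No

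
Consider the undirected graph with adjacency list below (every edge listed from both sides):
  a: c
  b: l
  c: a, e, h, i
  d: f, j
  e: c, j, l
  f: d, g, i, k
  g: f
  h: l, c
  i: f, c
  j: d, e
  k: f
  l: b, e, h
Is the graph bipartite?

Partition the vertices as {c, f, j, l} vs {a, b, d, e, g, h, i, k}. Each listed edge has one endpoint in each part, so the graph is bipartite.

Yes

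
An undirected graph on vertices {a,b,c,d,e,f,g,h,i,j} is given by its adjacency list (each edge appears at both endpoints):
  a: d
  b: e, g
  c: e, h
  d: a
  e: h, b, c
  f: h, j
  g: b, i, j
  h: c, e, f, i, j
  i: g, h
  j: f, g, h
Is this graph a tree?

|V| = 10, |E| = 12.
It splits into 2 components, so it cannot be a tree.

No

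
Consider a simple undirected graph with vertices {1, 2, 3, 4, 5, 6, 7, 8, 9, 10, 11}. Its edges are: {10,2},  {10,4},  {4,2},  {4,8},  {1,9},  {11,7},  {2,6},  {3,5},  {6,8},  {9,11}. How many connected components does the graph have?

3

Component: {3, 5}
Component: {1, 7, 9, 11}
Component: {2, 4, 6, 8, 10}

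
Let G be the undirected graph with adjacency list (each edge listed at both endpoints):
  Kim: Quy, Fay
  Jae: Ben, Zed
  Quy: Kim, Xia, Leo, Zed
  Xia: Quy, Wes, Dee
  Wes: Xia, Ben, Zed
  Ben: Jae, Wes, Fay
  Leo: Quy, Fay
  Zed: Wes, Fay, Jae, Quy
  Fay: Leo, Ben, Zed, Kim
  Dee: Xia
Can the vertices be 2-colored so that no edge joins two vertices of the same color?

A valid 2-coloring puts {Jae, Quy, Wes, Fay, Dee} on one side and {Kim, Xia, Ben, Leo, Zed} on the other; every edge crosses between the two sides.

Yes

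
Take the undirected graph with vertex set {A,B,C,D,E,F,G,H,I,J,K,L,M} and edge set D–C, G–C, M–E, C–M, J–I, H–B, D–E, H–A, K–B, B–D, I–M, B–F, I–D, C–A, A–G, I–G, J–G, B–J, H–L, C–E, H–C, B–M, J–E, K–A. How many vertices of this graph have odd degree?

2

Degrees: A:4, B:6, C:6, D:4, E:4, F:1, G:4, H:4, I:4, J:4, K:2, L:1, M:4
Odd-degree vertices: F, L.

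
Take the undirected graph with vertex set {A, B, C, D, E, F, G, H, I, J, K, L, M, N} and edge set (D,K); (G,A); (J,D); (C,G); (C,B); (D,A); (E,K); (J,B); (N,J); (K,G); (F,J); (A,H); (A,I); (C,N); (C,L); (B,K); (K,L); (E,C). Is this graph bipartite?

A valid 2-coloring puts {B, D, E, F, G, H, I, L, M, N} on one side and {A, C, J, K} on the other; every edge crosses between the two sides.

Yes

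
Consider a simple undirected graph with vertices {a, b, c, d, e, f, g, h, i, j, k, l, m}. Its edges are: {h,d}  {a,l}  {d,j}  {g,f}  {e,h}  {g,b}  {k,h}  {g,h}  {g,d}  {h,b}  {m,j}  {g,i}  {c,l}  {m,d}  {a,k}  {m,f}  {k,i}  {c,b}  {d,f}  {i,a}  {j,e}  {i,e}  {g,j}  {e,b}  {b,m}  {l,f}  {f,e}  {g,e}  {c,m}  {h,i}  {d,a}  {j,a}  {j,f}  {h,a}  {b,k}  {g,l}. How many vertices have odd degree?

Degrees: a:6, b:6, c:3, d:6, e:6, f:6, g:8, h:7, i:5, j:6, k:4, l:4, m:5
Odd-degree vertices: c, h, i, m.

4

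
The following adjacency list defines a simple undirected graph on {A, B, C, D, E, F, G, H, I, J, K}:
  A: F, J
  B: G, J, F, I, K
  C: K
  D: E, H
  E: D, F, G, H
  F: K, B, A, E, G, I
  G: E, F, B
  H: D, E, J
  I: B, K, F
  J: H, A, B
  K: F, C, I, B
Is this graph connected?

Yes

Starting from A and exploring outward reaches every vertex (A, J, F, B, H, K, E, G, I, D, C); the graph is connected.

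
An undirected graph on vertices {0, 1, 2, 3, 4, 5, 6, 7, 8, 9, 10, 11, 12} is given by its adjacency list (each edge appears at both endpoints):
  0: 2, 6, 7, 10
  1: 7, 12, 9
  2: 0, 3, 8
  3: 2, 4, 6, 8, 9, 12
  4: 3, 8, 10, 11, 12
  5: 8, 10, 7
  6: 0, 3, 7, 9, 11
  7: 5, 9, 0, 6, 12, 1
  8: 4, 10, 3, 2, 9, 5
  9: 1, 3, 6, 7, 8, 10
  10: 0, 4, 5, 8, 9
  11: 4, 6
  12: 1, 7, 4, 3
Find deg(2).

3

Neighbors of 2: 0, 3, 8.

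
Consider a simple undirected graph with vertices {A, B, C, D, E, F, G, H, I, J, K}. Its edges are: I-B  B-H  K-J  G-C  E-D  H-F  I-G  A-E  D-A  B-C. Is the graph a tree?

No

The graph has 11 vertices and 10 edges.
It splits into 3 components, so it cannot be a tree.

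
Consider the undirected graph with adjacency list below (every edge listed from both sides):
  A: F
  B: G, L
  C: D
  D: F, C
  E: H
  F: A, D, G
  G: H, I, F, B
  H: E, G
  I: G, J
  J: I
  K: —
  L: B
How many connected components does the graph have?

Component: {K}
Component: {A, B, C, D, E, F, G, H, I, J, L}

2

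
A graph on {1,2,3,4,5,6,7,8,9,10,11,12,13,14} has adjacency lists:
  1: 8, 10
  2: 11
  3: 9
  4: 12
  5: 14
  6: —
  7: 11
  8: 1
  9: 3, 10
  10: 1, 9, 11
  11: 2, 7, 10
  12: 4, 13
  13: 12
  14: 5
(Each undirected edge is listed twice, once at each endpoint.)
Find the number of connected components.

Component: {6}
Component: {5, 14}
Component: {4, 12, 13}
Component: {1, 2, 3, 7, 8, 9, 10, 11}

4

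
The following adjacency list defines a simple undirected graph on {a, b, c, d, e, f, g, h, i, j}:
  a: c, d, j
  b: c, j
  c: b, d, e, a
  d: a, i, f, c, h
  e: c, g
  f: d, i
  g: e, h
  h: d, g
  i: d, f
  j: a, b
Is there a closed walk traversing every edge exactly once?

No

Degrees: a:3, b:2, c:4, d:5, e:2, f:2, g:2, h:2, i:2, j:2
Vertices with odd degree: a, d. An Eulerian circuit requires all degrees even.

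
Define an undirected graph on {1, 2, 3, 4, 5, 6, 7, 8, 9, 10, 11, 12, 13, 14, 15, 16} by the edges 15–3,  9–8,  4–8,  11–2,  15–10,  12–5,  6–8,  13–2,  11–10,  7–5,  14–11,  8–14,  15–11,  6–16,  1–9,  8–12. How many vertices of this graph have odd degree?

Degrees: 1:1, 2:2, 3:1, 4:1, 5:2, 6:2, 7:1, 8:5, 9:2, 10:2, 11:4, 12:2, 13:1, 14:2, 15:3, 16:1
Odd-degree vertices: 1, 3, 4, 7, 8, 13, 15, 16.

8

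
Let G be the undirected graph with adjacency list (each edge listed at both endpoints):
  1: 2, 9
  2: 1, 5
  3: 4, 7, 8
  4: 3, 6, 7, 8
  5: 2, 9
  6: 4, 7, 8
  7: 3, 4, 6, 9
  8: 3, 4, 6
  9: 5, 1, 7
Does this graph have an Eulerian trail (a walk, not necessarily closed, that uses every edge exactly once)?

Degrees: 1:2, 2:2, 3:3, 4:4, 5:2, 6:3, 7:4, 8:3, 9:3
Odd-degree vertices: 3, 6, 8, 9 (4 total).
With 4 odd-degree vertices (more than two), no single trail can use every edge.

No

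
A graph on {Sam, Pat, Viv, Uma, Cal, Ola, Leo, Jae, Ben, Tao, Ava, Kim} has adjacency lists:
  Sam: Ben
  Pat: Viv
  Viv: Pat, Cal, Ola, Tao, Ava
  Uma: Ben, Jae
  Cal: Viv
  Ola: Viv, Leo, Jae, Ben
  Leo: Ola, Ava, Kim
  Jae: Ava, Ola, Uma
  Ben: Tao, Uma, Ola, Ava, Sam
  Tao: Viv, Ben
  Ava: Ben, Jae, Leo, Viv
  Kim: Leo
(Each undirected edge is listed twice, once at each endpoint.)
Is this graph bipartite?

Yes

Color {Viv, Leo, Jae, Ben} black and {Sam, Pat, Uma, Cal, Ola, Tao, Ava, Kim} white. No edge joins two same-colored vertices, so the graph is bipartite.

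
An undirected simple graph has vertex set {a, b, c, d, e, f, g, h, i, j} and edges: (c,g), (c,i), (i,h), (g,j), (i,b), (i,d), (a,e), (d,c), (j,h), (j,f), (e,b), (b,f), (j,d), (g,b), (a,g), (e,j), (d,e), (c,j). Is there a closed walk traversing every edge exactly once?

Degrees: a:2, b:4, c:4, d:4, e:4, f:2, g:4, h:2, i:4, j:6
Every vertex has even degree and the edges form a single connected piece, so an Eulerian circuit exists.

Yes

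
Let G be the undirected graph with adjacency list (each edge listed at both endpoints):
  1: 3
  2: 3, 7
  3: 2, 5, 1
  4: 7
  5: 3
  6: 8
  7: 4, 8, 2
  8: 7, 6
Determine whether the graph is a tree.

The graph has 8 vertices and 7 edges.
It is connected with exactly 7 edges, hence acyclic — it is a tree.

Yes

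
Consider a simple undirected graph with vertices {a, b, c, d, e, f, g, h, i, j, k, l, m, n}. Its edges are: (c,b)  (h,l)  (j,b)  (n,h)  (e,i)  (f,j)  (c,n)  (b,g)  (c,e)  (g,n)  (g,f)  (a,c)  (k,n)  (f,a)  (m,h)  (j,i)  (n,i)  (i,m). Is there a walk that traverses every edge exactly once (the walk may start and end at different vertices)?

No

Degrees: a:2, b:3, c:4, d:0, e:2, f:3, g:3, h:3, i:4, j:3, k:1, l:1, m:2, n:5
Odd-degree vertices: b, f, g, h, j, k, l, n (8 total).
With 8 odd-degree vertices (more than two), no single trail can use every edge.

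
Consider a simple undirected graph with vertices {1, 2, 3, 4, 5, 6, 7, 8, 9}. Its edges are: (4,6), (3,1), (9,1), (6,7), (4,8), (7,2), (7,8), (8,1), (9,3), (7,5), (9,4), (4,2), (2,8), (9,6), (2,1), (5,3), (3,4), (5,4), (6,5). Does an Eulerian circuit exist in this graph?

Yes

Degrees: 1:4, 2:4, 3:4, 4:6, 5:4, 6:4, 7:4, 8:4, 9:4
All degrees are even and the non-isolated vertices are connected — an Eulerian circuit exists.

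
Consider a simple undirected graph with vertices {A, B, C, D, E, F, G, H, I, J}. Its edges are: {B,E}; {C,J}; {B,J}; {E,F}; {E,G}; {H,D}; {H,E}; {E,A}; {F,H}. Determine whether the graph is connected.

Component: {I}
Component: {A, B, C, D, E, F, G, H, J}
No edge joins these 2 groups, so the graph is disconnected.

No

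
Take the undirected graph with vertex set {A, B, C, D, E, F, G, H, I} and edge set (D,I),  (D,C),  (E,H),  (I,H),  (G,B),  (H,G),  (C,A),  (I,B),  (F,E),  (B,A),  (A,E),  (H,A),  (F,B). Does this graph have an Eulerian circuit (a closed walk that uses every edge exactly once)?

No

Degrees: A:4, B:4, C:2, D:2, E:3, F:2, G:2, H:4, I:3
E, I have odd degree; an Eulerian circuit needs every degree to be even, so none exists.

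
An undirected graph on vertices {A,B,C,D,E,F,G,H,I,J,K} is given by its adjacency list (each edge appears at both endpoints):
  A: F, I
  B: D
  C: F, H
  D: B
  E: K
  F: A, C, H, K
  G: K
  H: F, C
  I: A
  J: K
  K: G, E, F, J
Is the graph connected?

Component: {B, D}
Component: {A, C, E, F, G, H, I, J, K}
There are 2 separate components, so the graph is not connected.

No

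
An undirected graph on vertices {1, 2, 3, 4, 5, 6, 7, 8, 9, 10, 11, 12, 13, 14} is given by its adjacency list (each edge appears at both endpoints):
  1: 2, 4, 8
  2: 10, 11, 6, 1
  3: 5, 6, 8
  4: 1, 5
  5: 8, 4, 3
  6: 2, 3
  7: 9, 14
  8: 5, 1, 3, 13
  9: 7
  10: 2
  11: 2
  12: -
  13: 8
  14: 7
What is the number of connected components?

Component: {12}
Component: {7, 9, 14}
Component: {1, 2, 3, 4, 5, 6, 8, 10, 11, 13}

3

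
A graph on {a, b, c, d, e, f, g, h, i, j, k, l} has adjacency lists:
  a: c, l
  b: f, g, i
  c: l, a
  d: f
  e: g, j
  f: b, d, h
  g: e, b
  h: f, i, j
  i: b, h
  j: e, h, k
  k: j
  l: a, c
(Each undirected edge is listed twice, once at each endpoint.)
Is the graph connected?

Component: {a, c, l}
Component: {b, d, e, f, g, h, i, j, k}
There are 2 separate components, so the graph is not connected.

No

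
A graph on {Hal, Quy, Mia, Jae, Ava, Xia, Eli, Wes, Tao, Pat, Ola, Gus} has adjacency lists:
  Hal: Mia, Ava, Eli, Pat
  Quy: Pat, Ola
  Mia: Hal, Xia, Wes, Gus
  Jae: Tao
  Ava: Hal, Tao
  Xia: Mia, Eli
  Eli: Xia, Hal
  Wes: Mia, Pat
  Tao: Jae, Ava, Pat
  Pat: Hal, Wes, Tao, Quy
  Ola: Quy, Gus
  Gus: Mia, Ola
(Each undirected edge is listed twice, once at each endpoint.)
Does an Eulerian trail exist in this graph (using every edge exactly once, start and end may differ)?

Yes

Degrees: Hal:4, Quy:2, Mia:4, Jae:1, Ava:2, Xia:2, Eli:2, Wes:2, Tao:3, Pat:4, Ola:2, Gus:2
Odd-degree vertices: Jae, Tao (2 total).
With 2 odd-degree vertices and all edges in one connected piece, an Eulerian trail exists (from Jae to Tao).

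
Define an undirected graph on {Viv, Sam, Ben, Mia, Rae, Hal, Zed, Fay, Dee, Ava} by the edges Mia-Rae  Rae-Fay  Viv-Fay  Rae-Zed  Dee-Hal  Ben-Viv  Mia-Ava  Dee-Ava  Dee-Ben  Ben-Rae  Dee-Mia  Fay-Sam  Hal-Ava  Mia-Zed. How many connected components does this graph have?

Component: {Viv, Sam, Ben, Mia, Rae, Hal, Zed, Fay, Dee, Ava}

1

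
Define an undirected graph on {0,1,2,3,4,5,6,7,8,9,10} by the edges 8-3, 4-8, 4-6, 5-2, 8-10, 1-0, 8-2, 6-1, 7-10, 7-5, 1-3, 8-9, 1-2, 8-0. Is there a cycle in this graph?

|V| = 11, |E| = 14, number of components = 1.
One cycle is 8-2-5-7-10-8.

Yes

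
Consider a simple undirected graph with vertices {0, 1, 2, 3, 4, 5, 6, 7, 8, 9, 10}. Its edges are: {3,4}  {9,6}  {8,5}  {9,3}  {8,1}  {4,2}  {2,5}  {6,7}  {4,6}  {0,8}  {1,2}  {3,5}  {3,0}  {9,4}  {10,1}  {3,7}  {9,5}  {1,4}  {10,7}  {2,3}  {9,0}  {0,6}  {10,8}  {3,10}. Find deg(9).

5

Neighbors of 9: 0, 3, 4, 5, 6.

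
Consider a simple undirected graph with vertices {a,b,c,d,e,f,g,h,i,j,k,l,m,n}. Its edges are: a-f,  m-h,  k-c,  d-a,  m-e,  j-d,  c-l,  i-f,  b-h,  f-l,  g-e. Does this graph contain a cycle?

|V| = 14, |E| = 11, number of components = 3.
Since 11 = 14 - 3, the graph is a forest and contains no cycle.

No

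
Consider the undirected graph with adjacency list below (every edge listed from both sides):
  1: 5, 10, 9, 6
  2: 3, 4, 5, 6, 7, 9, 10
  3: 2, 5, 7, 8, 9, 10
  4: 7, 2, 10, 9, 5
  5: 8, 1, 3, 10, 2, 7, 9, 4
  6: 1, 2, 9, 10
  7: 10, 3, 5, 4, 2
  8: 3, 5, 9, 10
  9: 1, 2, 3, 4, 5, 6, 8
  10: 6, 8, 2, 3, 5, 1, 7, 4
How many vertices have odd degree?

Degrees: 1:4, 2:7, 3:6, 4:5, 5:8, 6:4, 7:5, 8:4, 9:7, 10:8
Odd-degree vertices: 2, 4, 7, 9.

4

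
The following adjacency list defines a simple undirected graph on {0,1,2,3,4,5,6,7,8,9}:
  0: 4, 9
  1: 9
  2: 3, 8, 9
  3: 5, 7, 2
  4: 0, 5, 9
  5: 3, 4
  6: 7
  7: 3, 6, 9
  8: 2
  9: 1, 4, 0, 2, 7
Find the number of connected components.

Component: {0, 1, 2, 3, 4, 5, 6, 7, 8, 9}

1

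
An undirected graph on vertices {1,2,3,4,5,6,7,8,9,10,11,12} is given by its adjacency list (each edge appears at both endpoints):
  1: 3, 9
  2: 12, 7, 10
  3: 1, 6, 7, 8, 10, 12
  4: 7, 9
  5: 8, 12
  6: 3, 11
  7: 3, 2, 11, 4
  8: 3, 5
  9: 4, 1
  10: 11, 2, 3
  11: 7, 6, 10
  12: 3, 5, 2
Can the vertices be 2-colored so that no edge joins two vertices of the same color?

No

1-9-4-7-3-1 is an odd cycle (length 5), and a bipartite graph can contain only even cycles.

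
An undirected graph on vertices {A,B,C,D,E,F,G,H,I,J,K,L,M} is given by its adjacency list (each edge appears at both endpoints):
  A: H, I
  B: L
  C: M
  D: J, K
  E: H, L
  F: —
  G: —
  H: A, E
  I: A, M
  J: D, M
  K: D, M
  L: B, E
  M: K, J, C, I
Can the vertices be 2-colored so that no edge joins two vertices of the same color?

Color {C, F, G, H, I, J, K, L} black and {A, B, D, E, M} white. No edge joins two same-colored vertices, so the graph is bipartite.

Yes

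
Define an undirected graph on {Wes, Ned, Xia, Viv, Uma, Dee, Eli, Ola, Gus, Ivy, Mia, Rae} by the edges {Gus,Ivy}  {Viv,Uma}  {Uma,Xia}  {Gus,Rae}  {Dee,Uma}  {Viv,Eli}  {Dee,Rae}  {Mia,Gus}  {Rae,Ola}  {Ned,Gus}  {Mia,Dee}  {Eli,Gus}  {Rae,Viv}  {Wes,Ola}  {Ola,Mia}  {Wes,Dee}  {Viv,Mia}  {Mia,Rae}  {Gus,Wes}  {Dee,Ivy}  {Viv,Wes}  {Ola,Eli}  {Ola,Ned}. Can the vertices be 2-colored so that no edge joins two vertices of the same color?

No

Dee-Mia-Rae-Dee is an odd cycle (length 3), and a bipartite graph can contain only even cycles.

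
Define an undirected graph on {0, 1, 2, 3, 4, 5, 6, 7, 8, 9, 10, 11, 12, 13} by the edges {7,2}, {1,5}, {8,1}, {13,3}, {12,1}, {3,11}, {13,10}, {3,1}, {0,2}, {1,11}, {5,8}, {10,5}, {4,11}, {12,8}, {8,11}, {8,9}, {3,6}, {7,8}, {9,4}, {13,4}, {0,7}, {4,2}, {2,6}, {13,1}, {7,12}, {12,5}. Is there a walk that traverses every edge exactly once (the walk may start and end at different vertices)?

Degrees: 0:2, 1:6, 2:4, 3:4, 4:4, 5:4, 6:2, 7:4, 8:6, 9:2, 10:2, 11:4, 12:4, 13:4
Odd-degree vertices: none (0 total).
With 0 odd-degree vertices and all edges in one connected piece, an Eulerian trail exists.

Yes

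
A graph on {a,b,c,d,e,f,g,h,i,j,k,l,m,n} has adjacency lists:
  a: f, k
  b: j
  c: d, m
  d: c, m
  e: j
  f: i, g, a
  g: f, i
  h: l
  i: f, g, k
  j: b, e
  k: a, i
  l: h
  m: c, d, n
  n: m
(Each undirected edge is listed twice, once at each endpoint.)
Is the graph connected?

No

Component: {h, l}
Component: {b, e, j}
Component: {c, d, m, n}
Component: {a, f, g, i, k}
There are 4 separate components, so the graph is not connected.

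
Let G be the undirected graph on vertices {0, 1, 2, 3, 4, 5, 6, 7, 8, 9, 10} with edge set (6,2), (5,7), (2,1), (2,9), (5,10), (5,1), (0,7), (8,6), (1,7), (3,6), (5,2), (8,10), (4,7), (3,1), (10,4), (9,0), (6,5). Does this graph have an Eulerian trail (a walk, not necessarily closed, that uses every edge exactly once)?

Degrees: 0:2, 1:4, 2:4, 3:2, 4:2, 5:5, 6:4, 7:4, 8:2, 9:2, 10:3
Odd-degree vertices: 5, 10 (2 total).
The non-isolated vertices are connected and exactly 2 have odd degree, so an Eulerian trail exists (from 5 to 10).

Yes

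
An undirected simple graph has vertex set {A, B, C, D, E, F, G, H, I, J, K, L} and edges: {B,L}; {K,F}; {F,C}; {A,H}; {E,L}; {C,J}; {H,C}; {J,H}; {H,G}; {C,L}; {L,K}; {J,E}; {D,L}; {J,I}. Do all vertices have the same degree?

Degrees: A:1, B:1, C:4, D:1, E:2, F:2, G:1, H:4, I:1, J:4, K:2, L:5
Degrees are not all equal (e.g. deg(A)=1 but deg(L)=5); not regular.

No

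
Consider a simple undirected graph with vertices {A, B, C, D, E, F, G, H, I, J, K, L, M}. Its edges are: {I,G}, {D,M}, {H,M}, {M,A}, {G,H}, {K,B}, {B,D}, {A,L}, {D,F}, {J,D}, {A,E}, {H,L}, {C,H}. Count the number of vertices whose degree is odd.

Degrees: A:3, B:2, C:1, D:4, E:1, F:1, G:2, H:4, I:1, J:1, K:1, L:2, M:3
Odd-degree vertices: A, C, E, F, I, J, K, M.

8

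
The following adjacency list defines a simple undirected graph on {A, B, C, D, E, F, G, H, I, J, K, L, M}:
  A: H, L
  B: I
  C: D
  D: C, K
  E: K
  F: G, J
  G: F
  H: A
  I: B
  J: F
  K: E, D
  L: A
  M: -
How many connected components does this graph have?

5

Component: {M}
Component: {B, I}
Component: {A, H, L}
Component: {F, G, J}
Component: {C, D, E, K}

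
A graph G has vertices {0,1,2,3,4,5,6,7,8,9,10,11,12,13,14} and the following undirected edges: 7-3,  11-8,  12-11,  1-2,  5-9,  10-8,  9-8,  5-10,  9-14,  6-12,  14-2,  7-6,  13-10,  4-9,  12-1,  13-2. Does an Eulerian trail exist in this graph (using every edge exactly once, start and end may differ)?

No

Degrees: 0:0, 1:2, 2:3, 3:1, 4:1, 5:2, 6:2, 7:2, 8:3, 9:4, 10:3, 11:2, 12:3, 13:2, 14:2
Odd-degree vertices: 2, 3, 4, 8, 10, 12 (6 total).
An Eulerian trail requires 0 or 2 odd-degree vertices; here there are 6.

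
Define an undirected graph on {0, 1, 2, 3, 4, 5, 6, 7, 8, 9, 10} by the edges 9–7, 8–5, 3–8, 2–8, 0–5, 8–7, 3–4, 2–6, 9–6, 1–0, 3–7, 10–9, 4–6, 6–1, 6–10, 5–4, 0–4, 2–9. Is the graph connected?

Starting from 0 and exploring outward reaches every vertex (0, 1, 5, 4, 6, 8, 3, 9, 2, 10, 7); the graph is connected.

Yes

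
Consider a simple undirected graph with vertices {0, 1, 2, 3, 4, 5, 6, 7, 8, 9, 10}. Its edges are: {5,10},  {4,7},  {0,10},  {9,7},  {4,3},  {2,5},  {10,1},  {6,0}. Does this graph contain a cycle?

|V| = 11, |E| = 8, number of components = 3.
Since 8 = 11 - 3, the graph is a forest and contains no cycle.

No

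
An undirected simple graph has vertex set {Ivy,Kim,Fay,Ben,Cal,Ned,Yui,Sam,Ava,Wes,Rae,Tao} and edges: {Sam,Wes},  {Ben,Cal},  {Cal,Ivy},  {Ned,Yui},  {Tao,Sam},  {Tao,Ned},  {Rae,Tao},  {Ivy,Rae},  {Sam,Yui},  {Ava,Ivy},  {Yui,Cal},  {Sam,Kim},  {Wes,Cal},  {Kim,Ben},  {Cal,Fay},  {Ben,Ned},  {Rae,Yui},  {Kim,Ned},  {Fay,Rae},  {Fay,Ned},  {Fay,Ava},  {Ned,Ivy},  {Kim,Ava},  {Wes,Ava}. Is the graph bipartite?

Ben-Kim-Ava-Wes-Cal-Ben is an odd cycle (length 5), and a bipartite graph can contain only even cycles.

No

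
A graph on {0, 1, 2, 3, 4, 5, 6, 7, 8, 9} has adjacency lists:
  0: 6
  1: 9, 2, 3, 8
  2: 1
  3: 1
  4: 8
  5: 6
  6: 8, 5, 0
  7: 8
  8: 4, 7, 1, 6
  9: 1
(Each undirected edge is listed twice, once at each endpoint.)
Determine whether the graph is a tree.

|V| = 10, |E| = 9.
Connected and |E| = |V| - 1, which characterizes a tree.

Yes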